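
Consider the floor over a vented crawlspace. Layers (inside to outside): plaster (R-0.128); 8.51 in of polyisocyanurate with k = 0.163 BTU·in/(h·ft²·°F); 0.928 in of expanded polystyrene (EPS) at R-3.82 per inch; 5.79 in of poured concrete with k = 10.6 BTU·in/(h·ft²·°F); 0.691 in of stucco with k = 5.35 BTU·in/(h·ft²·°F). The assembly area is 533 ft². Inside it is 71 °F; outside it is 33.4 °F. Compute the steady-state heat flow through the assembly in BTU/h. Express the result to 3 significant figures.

8.51/0.163 = 52.21
0.928 × 3.82 = 3.545
5.79/10.6 = 0.5462
0.691/5.35 = 0.1292
R_total = 0.128 + 52.21 + 3.545 + 0.5462 + 0.1292 = 56.56 ft²·°F·h/BTU
Q = A·ΔT/R = 533 × (71 − 33.4) / 56.56 = 354.3 BTU/h

354 BTU/h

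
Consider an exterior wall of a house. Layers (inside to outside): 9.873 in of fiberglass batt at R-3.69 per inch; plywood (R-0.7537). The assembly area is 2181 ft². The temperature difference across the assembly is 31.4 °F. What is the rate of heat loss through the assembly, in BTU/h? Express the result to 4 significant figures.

1842 BTU/h

9.873 × 3.69 = 36.431
R_total = 36.431 + 0.7537 = 37.185 ft²·°F·h/BTU
Q = A·ΔT/R = 2181 × 31.4 / 37.185 = 1841.7 BTU/h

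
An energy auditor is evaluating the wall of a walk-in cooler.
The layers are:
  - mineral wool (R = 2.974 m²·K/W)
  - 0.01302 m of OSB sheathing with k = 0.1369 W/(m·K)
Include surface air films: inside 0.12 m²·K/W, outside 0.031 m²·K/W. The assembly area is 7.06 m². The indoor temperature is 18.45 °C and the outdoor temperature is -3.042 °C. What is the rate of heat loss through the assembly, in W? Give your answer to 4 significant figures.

47.12 W

0.01302/0.1369 = 0.095106
R_total = 0.12 + 2.974 + 0.095106 + 0.031 = 3.2201 m²·K/W
Q = A·ΔT/R = 7.06 × (18.45 − (-3.042)) / 3.2201 = 47.121 W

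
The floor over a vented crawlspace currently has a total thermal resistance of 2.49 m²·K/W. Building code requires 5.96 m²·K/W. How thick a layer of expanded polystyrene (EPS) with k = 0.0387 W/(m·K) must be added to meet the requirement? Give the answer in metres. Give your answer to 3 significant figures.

ΔR = 5.96 − 2.49 = 3.47 m²·K/W
L = ΔR × k = 3.47 × 0.0387 = 0.1343 m

0.134 m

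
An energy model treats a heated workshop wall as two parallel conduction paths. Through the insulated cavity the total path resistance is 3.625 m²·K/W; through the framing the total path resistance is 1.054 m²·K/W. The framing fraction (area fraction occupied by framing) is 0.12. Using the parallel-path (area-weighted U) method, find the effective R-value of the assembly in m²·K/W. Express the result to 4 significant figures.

U_eff = 0.88/3.625 + 0.12/1.054 = 0.24276 + 0.11385 = 0.35661
R_eff = 1/U_eff = 2.8042 m²·K/W

2.804 m²·K/W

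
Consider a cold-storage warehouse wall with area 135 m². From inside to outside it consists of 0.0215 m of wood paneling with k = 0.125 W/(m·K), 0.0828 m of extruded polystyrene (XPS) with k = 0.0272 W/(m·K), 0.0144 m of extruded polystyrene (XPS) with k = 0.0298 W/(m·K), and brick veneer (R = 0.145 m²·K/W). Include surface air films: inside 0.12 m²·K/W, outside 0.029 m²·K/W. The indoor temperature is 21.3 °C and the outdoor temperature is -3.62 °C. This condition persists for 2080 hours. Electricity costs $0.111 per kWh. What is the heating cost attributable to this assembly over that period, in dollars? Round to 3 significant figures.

195 dollars

0.0215/0.125 = 0.172
0.0828/0.0272 = 3.044
0.0144/0.0298 = 0.4832
R_total = 0.12 + 0.172 + 3.044 + 0.4832 + 0.145 + 0.029 = 3.993 m²·K/W
Q = 135 × (21.3 − (-3.62)) / 3.993 = 842.5 W
E = 842.5 W × 2080 h / 1000 = 1752 kWh
Cost = 1752 × 0.111 = $194.5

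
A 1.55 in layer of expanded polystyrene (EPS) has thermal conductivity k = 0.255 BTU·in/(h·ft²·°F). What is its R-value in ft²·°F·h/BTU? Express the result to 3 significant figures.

R = L/k = 1.55/0.255 = 6.078 ft²·°F·h/BTU

6.08 ft²·°F·h/BTU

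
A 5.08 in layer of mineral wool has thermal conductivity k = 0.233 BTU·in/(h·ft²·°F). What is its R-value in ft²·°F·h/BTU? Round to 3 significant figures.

21.8 ft²·°F·h/BTU

R = L/k = 5.08/0.233 = 21.8 ft²·°F·h/BTU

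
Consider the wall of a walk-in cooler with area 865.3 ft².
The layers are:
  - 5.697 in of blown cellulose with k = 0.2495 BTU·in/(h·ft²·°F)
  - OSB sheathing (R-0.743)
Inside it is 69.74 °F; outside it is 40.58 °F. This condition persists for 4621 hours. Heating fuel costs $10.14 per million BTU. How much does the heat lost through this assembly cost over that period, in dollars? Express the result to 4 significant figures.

50.15 dollars

5.697/0.2495 = 22.834
R_total = 22.834 + 0.743 = 23.577 ft²·°F·h/BTU
Q = 865.3 × (69.74 − 40.58) / 23.577 = 1070.2 BTU/h
E = 1070.2 × 4621 = 4945500 BTU
Cost = 4945500/10⁶ × 10.14 = $50.147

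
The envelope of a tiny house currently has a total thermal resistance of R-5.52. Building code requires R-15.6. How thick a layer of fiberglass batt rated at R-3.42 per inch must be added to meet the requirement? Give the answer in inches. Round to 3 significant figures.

2.95 in

ΔR = 15.6 − 5.52 = 10.08 ft²·°F·h/BTU
L = ΔR / (R/in) = 10.08/3.42 = 2.947 in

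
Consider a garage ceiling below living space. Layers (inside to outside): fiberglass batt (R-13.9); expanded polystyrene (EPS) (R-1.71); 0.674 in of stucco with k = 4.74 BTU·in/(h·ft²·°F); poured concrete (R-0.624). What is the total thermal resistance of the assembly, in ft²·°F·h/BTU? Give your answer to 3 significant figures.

16.4 ft²·°F·h/BTU

0.674/4.74 = 0.1422
R_total = 13.9 + 1.71 + 0.1422 + 0.624 = 16.38 ft²·°F·h/BTU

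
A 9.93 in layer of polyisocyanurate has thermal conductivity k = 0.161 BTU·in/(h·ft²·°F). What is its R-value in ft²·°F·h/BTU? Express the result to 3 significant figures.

R = L/k = 9.93/0.161 = 61.68 ft²·°F·h/BTU

61.7 ft²·°F·h/BTU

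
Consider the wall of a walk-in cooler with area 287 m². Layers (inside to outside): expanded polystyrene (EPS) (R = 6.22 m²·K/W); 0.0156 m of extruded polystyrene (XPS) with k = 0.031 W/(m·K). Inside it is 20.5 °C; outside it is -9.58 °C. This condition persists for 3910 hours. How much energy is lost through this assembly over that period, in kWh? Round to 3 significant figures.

5020 kWh

0.0156/0.031 = 0.5032
R_total = 6.22 + 0.5032 = 6.723 m²·K/W
Q = 287 × (20.5 − (-9.58)) / 6.723 = 1284 W
E = 1284 W × 3910 h / 1000 = 5021 kWh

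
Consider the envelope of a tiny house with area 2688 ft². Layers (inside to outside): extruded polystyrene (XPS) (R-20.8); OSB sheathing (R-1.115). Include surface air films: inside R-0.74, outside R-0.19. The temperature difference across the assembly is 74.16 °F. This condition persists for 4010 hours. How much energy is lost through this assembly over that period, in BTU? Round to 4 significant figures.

34990000 BTU

R_total = 0.74 + 20.8 + 1.115 + 0.19 = 22.845 ft²·°F·h/BTU
Q = 2688 × 74.16 / 22.845 = 8725.9 BTU/h
E = 8725.9 × 4010 = 34991000 BTU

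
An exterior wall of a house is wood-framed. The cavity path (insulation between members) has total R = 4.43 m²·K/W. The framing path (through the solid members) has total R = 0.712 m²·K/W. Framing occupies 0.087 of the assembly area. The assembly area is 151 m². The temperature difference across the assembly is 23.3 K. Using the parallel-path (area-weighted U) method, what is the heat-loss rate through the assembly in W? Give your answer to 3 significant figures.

U_eff = 0.913/4.43 + 0.087/0.712 = 0.2061 + 0.1222 = 0.3283
R_eff = 1/U_eff = 3.046 m²·K/W
Q = 151 × 23.3 / 3.046 = 1155 W

1160 W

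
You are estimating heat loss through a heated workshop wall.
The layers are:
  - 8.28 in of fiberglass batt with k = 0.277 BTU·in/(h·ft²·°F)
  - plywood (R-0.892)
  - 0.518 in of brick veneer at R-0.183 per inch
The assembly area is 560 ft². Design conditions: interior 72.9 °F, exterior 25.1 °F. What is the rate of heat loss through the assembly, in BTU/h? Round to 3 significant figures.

8.28/0.277 = 29.89
0.518 × 0.183 = 0.09479
R_total = 29.89 + 0.892 + 0.09479 = 30.88 ft²·°F·h/BTU
Q = A·ΔT/R = 560 × (72.9 − 25.1) / 30.88 = 866.9 BTU/h

867 BTU/h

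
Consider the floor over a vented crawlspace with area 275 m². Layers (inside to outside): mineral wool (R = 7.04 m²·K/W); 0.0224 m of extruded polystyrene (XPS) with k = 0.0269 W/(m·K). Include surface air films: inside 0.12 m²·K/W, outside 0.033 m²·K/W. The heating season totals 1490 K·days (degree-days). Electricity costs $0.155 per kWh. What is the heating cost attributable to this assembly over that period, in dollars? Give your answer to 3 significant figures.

190 dollars

0.0224/0.0269 = 0.8327
R_total = 0.12 + 7.04 + 0.8327 + 0.033 = 8.026 m²·K/W
E = A × HDD × 24 / R / 1000 = 275 × 1490 × 24 / 8.026 / 1000 = 1225 kWh
Cost = 1225 × 0.155 = $189.9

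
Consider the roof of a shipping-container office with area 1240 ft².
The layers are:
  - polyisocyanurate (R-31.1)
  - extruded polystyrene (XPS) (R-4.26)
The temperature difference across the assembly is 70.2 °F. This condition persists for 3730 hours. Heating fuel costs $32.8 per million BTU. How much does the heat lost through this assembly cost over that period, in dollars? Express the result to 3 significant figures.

301 dollars

R_total = 31.1 + 4.26 = 35.36 ft²·°F·h/BTU
Q = 1240 × 70.2 / 35.36 = 2462 BTU/h
E = 2462 × 3730 = 9182000 BTU
Cost = 9182000/10⁶ × 32.8 = $301.2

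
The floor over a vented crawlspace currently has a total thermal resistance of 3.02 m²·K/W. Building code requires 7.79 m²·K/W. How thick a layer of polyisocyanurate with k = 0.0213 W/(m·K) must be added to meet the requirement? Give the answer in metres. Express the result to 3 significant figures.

ΔR = 7.79 − 3.02 = 4.77 m²·K/W
L = ΔR × k = 4.77 × 0.0213 = 0.1016 m

0.102 m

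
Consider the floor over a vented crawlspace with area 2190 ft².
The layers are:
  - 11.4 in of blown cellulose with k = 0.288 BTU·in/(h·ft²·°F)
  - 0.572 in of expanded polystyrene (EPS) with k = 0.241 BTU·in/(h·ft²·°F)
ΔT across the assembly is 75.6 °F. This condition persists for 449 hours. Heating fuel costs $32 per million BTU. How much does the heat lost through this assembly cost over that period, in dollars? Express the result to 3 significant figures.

11.4/0.288 = 39.58
0.572/0.241 = 2.373
R_total = 39.58 + 2.373 = 41.96 ft²·°F·h/BTU
Q = 2190 × 75.6 / 41.96 = 3946 BTU/h
E = 3946 × 449 = 1772000 BTU
Cost = 1772000/10⁶ × 32 = $56.7

56.7 dollars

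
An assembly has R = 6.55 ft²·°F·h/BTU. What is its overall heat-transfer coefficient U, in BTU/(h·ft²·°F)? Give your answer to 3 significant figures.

0.153 BTU/(h·ft²·°F)

U = 1/R = 1/6.55 = 0.1527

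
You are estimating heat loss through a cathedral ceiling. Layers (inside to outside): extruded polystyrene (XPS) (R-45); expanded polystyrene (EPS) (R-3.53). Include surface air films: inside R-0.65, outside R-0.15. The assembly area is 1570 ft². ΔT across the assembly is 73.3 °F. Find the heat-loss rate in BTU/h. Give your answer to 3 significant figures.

R_total = 0.65 + 45 + 3.53 + 0.15 = 49.33 ft²·°F·h/BTU
Q = A·ΔT/R = 1570 × 73.3 / 49.33 = 2333 BTU/h

2330 BTU/h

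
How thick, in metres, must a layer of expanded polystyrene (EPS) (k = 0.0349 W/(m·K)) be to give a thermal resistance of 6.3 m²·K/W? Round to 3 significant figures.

L = R·k = 6.3 × 0.0349 = 0.2199 m

0.220 m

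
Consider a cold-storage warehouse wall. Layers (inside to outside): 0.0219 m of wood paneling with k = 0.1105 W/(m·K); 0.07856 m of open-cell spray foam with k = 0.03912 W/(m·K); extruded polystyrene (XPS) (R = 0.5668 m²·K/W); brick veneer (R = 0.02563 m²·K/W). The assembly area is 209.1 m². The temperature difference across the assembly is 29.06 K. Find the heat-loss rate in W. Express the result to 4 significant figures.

0.0219/0.1105 = 0.19819
0.07856/0.03912 = 2.0082
R_total = 0.19819 + 2.0082 + 0.5668 + 0.02563 = 2.7988 m²·K/W
Q = A·ΔT/R = 209.1 × 29.06 / 2.7988 = 2171.1 W

2171 W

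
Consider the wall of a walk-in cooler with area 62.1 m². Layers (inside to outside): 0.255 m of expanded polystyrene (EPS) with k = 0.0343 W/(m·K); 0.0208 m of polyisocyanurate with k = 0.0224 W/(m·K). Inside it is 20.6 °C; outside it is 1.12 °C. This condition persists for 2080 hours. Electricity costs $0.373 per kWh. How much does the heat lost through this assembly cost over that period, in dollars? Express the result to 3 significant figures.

0.255/0.0343 = 7.434
0.0208/0.0224 = 0.9286
R_total = 7.434 + 0.9286 = 8.363 m²·K/W
Q = 62.1 × (20.6 − 1.12) / 8.363 = 144.7 W
E = 144.7 W × 2080 h / 1000 = 300.9 kWh
Cost = 300.9 × 0.373 = $112.2

112 dollars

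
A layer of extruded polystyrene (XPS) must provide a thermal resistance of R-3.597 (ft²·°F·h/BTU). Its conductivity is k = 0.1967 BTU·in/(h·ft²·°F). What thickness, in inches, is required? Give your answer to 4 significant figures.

0.7075 in

L = R × k = 3.597 × 0.1967 = 0.70753 in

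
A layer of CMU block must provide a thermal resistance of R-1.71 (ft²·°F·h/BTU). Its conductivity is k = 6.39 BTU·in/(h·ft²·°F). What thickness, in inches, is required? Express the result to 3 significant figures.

10.9 in

L = R × k = 1.71 × 6.39 = 10.93 in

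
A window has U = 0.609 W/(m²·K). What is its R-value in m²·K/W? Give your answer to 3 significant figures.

1.64 m²·K/W

R = 1/U = 1/0.609 = 1.642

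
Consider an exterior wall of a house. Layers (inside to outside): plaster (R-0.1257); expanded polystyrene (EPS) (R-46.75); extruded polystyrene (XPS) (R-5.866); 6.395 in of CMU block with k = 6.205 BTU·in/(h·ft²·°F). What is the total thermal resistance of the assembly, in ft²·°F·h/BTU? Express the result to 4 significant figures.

6.395/6.205 = 1.0306
R_total = 0.1257 + 46.75 + 5.866 + 1.0306 = 53.772 ft²·°F·h/BTU

53.77 ft²·°F·h/BTU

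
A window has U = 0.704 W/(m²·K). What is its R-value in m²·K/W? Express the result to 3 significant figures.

1.42 m²·K/W

R = 1/U = 1/0.704 = 1.42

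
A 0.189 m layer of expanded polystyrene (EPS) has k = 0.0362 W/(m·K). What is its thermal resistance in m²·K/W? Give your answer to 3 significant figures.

R = L/k = 0.189/0.0362 = 5.221 m²·K/W

5.22 m²·K/W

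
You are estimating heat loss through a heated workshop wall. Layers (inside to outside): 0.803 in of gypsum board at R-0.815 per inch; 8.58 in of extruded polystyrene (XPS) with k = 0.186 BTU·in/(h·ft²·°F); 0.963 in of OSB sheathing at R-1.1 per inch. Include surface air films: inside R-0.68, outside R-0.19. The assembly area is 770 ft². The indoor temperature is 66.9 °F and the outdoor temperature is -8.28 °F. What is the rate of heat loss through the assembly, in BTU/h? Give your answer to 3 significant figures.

1190 BTU/h

0.803 × 0.815 = 0.6544
8.58/0.186 = 46.13
0.963 × 1.1 = 1.059
R_total = 0.68 + 0.6544 + 46.13 + 1.059 + 0.19 = 48.71 ft²·°F·h/BTU
Q = A·ΔT/R = 770 × (66.9 − (-8.28)) / 48.71 = 1188 BTU/h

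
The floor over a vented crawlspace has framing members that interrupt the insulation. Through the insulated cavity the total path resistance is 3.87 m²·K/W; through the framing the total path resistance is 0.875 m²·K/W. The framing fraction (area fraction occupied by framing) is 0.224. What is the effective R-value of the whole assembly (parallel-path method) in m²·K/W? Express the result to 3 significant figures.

2.19 m²·K/W

U_eff = 0.776/3.87 + 0.224/0.875 = 0.2005 + 0.256 = 0.4565
R_eff = 1/U_eff = 2.19 m²·K/W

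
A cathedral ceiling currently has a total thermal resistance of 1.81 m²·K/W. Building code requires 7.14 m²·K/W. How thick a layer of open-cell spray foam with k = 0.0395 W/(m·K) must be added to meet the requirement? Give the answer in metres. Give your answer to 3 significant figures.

0.211 m

ΔR = 7.14 − 1.81 = 5.33 m²·K/W
L = ΔR × k = 5.33 × 0.0395 = 0.2105 m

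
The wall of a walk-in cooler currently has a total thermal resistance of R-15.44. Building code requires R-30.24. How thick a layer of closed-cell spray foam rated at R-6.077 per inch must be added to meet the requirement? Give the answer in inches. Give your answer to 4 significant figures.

2.435 in

ΔR = 30.24 − 15.44 = 14.8 ft²·°F·h/BTU
L = ΔR / (R/in) = 14.8/6.077 = 2.4354 in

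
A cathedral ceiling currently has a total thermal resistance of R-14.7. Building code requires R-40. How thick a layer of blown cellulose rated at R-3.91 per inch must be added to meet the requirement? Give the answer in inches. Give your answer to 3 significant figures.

ΔR = 40 − 14.7 = 25.3 ft²·°F·h/BTU
L = ΔR / (R/in) = 25.3/3.91 = 6.471 in

6.47 in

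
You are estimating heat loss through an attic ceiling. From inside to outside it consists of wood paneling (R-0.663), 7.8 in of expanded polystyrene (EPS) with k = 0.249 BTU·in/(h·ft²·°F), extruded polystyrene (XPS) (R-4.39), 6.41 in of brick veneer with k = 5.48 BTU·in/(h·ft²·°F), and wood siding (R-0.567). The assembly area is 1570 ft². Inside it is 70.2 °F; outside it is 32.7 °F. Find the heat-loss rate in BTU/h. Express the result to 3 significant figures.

7.8/0.249 = 31.33
6.41/5.48 = 1.17
R_total = 0.663 + 31.33 + 4.39 + 1.17 + 0.567 = 38.12 ft²·°F·h/BTU
Q = A·ΔT/R = 1570 × (70.2 − 32.7) / 38.12 = 1545 BTU/h

1540 BTU/h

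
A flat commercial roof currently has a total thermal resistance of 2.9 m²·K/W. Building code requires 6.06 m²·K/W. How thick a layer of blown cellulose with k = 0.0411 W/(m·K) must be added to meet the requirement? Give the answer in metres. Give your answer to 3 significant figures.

ΔR = 6.06 − 2.9 = 3.16 m²·K/W
L = ΔR × k = 3.16 × 0.0411 = 0.1299 m

0.130 m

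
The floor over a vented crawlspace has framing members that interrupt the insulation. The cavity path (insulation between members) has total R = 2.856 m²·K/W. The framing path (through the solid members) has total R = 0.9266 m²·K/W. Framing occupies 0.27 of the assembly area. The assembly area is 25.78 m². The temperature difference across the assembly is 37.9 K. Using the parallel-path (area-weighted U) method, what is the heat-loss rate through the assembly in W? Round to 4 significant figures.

U_eff = 0.73/2.856 + 0.27/0.9266 = 0.2556 + 0.29139 = 0.54699
R_eff = 1/U_eff = 1.8282 m²·K/W
Q = 25.78 × 37.9 / 1.8282 = 534.44 W

534.4 W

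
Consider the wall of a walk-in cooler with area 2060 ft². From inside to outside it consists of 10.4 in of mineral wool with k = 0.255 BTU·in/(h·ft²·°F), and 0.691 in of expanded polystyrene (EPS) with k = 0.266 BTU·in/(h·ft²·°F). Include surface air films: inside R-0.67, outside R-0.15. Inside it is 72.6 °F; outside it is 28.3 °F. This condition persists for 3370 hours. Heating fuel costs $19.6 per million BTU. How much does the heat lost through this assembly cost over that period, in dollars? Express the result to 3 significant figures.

10.4/0.255 = 40.78
0.691/0.266 = 2.598
R_total = 0.67 + 40.78 + 2.598 + 0.15 = 44.2 ft²·°F·h/BTU
Q = 2060 × (72.6 − 28.3) / 44.2 = 2065 BTU/h
E = 2065 × 3370 = 6958000 BTU
Cost = 6958000/10⁶ × 19.6 = $136.4

136 dollars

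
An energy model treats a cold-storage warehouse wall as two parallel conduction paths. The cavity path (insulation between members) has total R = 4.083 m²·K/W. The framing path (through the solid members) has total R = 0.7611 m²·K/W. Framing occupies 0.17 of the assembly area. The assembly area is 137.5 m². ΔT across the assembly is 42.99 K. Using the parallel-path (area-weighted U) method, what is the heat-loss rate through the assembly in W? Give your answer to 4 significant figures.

2522 W

U_eff = 0.83/4.083 + 0.17/0.7611 = 0.20328 + 0.22336 = 0.42664
R_eff = 1/U_eff = 2.3439 m²·K/W
Q = 137.5 × 42.99 / 2.3439 = 2521.9 W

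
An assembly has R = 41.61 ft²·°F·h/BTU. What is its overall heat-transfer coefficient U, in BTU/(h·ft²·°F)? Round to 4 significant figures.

0.02403 BTU/(h·ft²·°F)

U = 1/R = 1/41.61 = 0.024033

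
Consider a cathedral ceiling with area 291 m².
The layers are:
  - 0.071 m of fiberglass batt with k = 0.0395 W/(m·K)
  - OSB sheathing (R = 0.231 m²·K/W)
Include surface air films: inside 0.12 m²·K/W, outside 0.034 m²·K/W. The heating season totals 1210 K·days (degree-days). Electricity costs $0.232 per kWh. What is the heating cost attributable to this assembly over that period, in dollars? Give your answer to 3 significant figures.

0.071/0.0395 = 1.797
R_total = 0.12 + 1.797 + 0.231 + 0.034 = 2.182 m²·K/W
E = A × HDD × 24 / R / 1000 = 291 × 1210 × 24 / 2.182 / 1000 = 3872 kWh
Cost = 3872 × 0.232 = $898.3

898 dollars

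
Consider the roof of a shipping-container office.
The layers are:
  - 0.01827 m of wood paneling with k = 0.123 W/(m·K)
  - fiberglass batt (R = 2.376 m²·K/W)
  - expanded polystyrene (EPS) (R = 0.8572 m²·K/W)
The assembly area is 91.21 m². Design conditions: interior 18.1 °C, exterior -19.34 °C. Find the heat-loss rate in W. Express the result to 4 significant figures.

1010 W

0.01827/0.123 = 0.14854
R_total = 0.14854 + 2.376 + 0.8572 = 3.3817 m²·K/W
Q = A·ΔT/R = 91.21 × (18.1 − (-19.34)) / 3.3817 = 1009.8 W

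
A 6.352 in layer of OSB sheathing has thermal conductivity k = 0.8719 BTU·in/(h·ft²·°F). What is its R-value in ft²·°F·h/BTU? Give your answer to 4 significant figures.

7.285 ft²·°F·h/BTU

R = L/k = 6.352/0.8719 = 7.2852 ft²·°F·h/BTU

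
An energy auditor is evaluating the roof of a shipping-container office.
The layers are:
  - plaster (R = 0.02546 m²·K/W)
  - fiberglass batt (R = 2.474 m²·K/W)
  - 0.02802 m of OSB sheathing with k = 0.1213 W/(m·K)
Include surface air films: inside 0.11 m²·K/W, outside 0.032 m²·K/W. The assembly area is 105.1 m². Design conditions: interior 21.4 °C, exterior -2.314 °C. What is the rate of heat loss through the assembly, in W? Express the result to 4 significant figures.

0.02802/0.1213 = 0.231
R_total = 0.11 + 0.02546 + 2.474 + 0.231 + 0.032 = 2.8725 m²·K/W
Q = A·ΔT/R = 105.1 × (21.4 − (-2.314)) / 2.8725 = 867.67 W

867.7 W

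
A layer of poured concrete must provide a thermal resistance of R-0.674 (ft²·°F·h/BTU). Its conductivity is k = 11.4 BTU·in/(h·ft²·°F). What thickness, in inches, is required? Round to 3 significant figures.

7.68 in

L = R × k = 0.674 × 11.4 = 7.684 in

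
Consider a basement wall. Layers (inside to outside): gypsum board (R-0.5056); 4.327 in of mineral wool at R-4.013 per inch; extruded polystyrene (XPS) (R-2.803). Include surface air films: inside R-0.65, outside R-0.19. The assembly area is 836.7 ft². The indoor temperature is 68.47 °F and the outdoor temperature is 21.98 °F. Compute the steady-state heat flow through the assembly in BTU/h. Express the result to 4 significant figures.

4.327 × 4.013 = 17.364
R_total = 0.65 + 0.5056 + 17.364 + 2.803 + 0.19 = 21.513 ft²·°F·h/BTU
Q = A·ΔT/R = 836.7 × (68.47 − 21.98) / 21.513 = 1808.1 BTU/h

1808 BTU/h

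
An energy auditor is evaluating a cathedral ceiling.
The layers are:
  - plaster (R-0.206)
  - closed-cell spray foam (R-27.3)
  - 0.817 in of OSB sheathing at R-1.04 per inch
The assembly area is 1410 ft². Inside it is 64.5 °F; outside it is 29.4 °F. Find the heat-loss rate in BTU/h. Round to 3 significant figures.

0.817 × 1.04 = 0.8497
R_total = 0.206 + 27.3 + 0.8497 = 28.36 ft²·°F·h/BTU
Q = A·ΔT/R = 1410 × (64.5 − 29.4) / 28.36 = 1745 BTU/h

1750 BTU/h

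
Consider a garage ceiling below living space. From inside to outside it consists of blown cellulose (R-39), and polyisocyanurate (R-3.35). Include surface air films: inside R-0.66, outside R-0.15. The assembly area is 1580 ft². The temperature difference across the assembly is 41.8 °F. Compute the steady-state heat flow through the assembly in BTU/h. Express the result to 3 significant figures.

R_total = 0.66 + 39 + 3.35 + 0.15 = 43.16 ft²·°F·h/BTU
Q = A·ΔT/R = 1580 × 41.8 / 43.16 = 1530 BTU/h

1530 BTU/h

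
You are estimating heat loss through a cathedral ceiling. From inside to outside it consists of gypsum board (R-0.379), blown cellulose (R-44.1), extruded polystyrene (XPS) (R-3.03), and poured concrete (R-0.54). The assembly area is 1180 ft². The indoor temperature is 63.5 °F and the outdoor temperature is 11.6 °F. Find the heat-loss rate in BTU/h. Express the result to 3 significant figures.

R_total = 0.379 + 44.1 + 3.03 + 0.54 = 48.05 ft²·°F·h/BTU
Q = A·ΔT/R = 1180 × (63.5 − 11.6) / 48.05 = 1275 BTU/h

1270 BTU/h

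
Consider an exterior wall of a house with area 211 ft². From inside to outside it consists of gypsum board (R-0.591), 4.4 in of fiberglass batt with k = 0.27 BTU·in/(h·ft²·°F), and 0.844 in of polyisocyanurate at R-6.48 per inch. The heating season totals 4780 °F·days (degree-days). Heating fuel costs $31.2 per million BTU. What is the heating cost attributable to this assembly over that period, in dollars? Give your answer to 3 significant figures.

33.8 dollars

4.4/0.27 = 16.3
0.844 × 6.48 = 5.469
R_total = 0.591 + 16.3 + 5.469 = 22.36 ft²·°F·h/BTU
E = A × HDD × 24 / R = 211 × 4780 × 24 / 22.36 = 1083000 BTU
Cost = 1083000/10⁶ × 31.2 = $33.78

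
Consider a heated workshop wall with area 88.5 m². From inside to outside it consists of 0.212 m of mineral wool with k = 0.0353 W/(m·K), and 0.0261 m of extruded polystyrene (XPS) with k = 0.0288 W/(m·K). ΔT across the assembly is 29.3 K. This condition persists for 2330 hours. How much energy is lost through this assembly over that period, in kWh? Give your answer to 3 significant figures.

874 kWh

0.212/0.0353 = 6.006
0.0261/0.0288 = 0.9063
R_total = 6.006 + 0.9063 = 6.912 m²·K/W
Q = 88.5 × 29.3 / 6.912 = 375.2 W
E = 375.2 W × 2330 h / 1000 = 874.1 kWh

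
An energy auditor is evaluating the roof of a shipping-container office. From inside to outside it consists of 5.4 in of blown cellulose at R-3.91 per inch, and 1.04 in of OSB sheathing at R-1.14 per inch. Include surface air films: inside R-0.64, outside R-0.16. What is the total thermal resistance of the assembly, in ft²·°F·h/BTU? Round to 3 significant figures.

5.4 × 3.91 = 21.11
1.04 × 1.14 = 1.186
R_total = 0.64 + 21.11 + 1.186 + 0.16 = 23.1 ft²·°F·h/BTU

23.1 ft²·°F·h/BTU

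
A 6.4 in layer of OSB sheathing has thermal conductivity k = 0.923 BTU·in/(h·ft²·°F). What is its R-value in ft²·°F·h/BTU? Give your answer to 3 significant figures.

R = L/k = 6.4/0.923 = 6.934 ft²·°F·h/BTU

6.93 ft²·°F·h/BTU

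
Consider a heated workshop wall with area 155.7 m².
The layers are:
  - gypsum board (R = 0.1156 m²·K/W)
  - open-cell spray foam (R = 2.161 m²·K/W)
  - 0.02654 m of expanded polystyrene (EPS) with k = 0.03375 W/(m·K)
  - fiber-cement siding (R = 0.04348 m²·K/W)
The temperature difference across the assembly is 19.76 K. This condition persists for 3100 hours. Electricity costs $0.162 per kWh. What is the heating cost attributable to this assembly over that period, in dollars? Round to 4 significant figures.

497.4 dollars

0.02654/0.03375 = 0.78637
R_total = 0.1156 + 2.161 + 0.78637 + 0.04348 = 3.1065 m²·K/W
Q = 155.7 × 19.76 / 3.1065 = 990.4 W
E = 990.4 W × 3100 h / 1000 = 3070.2 kWh
Cost = 3070.2 × 0.162 = $497.38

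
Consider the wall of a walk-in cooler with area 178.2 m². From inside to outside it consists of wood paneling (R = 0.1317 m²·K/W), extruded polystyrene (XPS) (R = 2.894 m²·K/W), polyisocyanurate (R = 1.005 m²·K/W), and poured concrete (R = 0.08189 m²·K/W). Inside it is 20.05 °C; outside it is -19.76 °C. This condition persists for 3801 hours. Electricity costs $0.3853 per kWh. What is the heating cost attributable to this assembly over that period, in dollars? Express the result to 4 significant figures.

2526 dollars

R_total = 0.1317 + 2.894 + 1.005 + 0.08189 = 4.1126 m²·K/W
Q = 178.2 × (20.05 − (-19.76)) / 4.1126 = 1725 W
E = 1725 W × 3801 h / 1000 = 6556.7 kWh
Cost = 6556.7 × 0.3853 = $2526.3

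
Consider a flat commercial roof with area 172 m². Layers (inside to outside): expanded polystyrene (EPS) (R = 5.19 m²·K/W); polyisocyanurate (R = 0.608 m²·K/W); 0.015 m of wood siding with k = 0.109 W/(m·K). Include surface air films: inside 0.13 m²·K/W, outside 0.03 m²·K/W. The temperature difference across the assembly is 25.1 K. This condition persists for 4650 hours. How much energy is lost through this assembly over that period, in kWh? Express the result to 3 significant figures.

3290 kWh

0.015/0.109 = 0.1376
R_total = 0.13 + 5.19 + 0.608 + 0.1376 + 0.03 = 6.096 m²·K/W
Q = 172 × 25.1 / 6.096 = 708.2 W
E = 708.2 W × 4650 h / 1000 = 3293 kWh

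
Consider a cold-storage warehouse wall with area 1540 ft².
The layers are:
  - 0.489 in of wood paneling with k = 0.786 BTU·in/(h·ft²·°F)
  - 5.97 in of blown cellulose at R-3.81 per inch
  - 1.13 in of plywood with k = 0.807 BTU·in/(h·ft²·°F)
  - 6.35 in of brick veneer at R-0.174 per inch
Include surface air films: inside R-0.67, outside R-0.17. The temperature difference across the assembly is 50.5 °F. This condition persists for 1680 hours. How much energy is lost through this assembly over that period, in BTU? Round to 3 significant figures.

4890000 BTU

0.489/0.786 = 0.6221
5.97 × 3.81 = 22.75
1.13/0.807 = 1.4
6.35 × 0.174 = 1.105
R_total = 0.67 + 0.6221 + 22.75 + 1.4 + 1.105 + 0.17 = 26.71 ft²·°F·h/BTU
Q = 1540 × 50.5 / 26.71 = 2911 BTU/h
E = 2911 × 1680 = 4891000 BTU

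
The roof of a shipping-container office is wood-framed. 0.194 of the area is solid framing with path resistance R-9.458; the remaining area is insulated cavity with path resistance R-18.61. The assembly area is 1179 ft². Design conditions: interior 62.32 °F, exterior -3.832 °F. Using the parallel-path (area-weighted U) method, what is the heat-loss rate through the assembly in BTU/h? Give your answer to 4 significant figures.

4978 BTU/h

U_eff = 0.806/18.61 + 0.194/9.458 = 0.04331 + 0.020512 = 0.063822
R_eff = 1/U_eff = 15.669 ft²·°F·h/BTU
Q = 1179 × (62.32 − (-3.832)) / 15.669 = 4977.7 BTU/h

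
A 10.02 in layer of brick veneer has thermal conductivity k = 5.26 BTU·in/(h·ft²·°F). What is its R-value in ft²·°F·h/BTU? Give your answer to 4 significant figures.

R = L/k = 10.02/5.26 = 1.9049 ft²·°F·h/BTU

1.905 ft²·°F·h/BTU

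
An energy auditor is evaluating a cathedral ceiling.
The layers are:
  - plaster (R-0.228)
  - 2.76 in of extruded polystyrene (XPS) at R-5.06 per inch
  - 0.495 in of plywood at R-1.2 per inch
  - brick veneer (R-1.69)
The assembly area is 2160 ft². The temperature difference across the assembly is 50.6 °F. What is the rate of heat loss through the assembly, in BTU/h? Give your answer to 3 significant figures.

6630 BTU/h

2.76 × 5.06 = 13.97
0.495 × 1.2 = 0.594
R_total = 0.228 + 13.97 + 0.594 + 1.69 = 16.48 ft²·°F·h/BTU
Q = A·ΔT/R = 2160 × 50.6 / 16.48 = 6633 BTU/h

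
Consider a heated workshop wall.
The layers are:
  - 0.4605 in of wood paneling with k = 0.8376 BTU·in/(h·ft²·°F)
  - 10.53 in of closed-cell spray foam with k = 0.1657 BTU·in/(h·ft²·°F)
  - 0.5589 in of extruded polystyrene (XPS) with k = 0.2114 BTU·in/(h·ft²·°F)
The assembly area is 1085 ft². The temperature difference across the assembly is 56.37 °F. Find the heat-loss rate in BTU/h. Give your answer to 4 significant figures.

0.4605/0.8376 = 0.54979
10.53/0.1657 = 63.549
0.5589/0.2114 = 2.6438
R_total = 0.54979 + 63.549 + 2.6438 = 66.742 ft²·°F·h/BTU
Q = A·ΔT/R = 1085 × 56.37 / 66.742 = 916.38 BTU/h

916.4 BTU/h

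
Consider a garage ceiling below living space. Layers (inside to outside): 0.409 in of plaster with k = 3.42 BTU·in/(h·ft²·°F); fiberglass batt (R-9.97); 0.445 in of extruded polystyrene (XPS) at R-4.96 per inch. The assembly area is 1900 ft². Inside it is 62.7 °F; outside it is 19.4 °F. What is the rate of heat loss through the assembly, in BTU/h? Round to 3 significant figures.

6690 BTU/h

0.409/3.42 = 0.1196
0.445 × 4.96 = 2.207
R_total = 0.1196 + 9.97 + 2.207 = 12.3 ft²·°F·h/BTU
Q = A·ΔT/R = 1900 × (62.7 − 19.4) / 12.3 = 6690 BTU/h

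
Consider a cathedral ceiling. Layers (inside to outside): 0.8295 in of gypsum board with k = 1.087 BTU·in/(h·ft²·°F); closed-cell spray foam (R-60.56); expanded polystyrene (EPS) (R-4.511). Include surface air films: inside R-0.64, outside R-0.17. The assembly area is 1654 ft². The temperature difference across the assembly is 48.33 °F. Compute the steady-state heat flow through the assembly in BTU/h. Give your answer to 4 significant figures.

1199 BTU/h

0.8295/1.087 = 0.76311
R_total = 0.64 + 0.76311 + 60.56 + 4.511 + 0.17 = 66.644 ft²·°F·h/BTU
Q = A·ΔT/R = 1654 × 48.33 / 66.644 = 1199.5 BTU/h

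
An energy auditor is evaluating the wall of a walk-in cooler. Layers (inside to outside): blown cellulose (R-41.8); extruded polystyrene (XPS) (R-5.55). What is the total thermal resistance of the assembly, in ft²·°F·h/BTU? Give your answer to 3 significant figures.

47.3 ft²·°F·h/BTU

R_total = 41.8 + 5.55 = 47.35 ft²·°F·h/BTU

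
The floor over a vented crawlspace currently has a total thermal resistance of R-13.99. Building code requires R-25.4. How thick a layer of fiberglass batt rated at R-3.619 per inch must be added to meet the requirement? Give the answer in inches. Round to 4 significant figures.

ΔR = 25.4 − 13.99 = 11.41 ft²·°F·h/BTU
L = ΔR / (R/in) = 11.41/3.619 = 3.1528 in

3.153 in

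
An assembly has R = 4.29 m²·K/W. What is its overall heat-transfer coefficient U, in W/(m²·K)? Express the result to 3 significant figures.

0.233 W/(m²·K)

U = 1/R = 1/4.29 = 0.2331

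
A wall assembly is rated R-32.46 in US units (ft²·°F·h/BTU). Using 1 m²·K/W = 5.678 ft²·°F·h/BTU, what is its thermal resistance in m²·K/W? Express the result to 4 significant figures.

R_SI = 32.46/5.678 = 5.7168

5.717 m²·K/W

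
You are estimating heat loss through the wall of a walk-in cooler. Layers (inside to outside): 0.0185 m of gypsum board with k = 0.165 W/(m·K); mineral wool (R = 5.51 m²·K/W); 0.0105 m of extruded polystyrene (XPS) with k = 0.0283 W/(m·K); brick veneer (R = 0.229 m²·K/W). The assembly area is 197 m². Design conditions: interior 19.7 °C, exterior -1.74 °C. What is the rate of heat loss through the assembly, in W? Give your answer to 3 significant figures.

679 W

0.0185/0.165 = 0.1121
0.0105/0.0283 = 0.371
R_total = 0.1121 + 5.51 + 0.371 + 0.229 = 6.222 m²·K/W
Q = A·ΔT/R = 197 × (19.7 − (-1.74)) / 6.222 = 678.8 W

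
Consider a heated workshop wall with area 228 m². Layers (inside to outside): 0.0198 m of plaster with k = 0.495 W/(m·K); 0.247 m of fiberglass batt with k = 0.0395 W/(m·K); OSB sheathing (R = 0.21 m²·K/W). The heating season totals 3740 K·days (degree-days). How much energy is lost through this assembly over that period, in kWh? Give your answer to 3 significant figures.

3150 kWh

0.0198/0.495 = 0.04
0.247/0.0395 = 6.253
R_total = 0.04 + 6.253 + 0.21 = 6.503 m²·K/W
E = A × HDD × 24 / R / 1000 = 228 × 3740 × 24 / 6.503 / 1000 = 3147 kWh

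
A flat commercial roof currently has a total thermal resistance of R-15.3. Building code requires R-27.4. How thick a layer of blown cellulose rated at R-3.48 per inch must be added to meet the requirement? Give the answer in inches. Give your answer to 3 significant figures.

3.48 in

ΔR = 27.4 − 15.3 = 12.1 ft²·°F·h/BTU
L = ΔR / (R/in) = 12.1/3.48 = 3.477 in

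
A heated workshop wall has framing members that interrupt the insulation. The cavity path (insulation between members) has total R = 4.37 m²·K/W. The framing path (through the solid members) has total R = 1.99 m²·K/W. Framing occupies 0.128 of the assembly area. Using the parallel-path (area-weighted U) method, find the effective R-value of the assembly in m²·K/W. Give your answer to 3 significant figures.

3.79 m²·K/W

U_eff = 0.872/4.37 + 0.128/1.99 = 0.1995 + 0.06432 = 0.2639
R_eff = 1/U_eff = 3.79 m²·K/W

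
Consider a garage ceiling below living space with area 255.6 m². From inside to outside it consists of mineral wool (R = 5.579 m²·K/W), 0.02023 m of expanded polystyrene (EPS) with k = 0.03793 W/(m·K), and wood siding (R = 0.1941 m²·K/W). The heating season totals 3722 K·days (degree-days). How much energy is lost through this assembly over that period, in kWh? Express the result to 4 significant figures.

3620 kWh

0.02023/0.03793 = 0.53335
R_total = 5.579 + 0.53335 + 0.1941 = 6.3065 m²·K/W
E = A × HDD × 24 / R / 1000 = 255.6 × 3722 × 24 / 6.3065 / 1000 = 3620.5 kWh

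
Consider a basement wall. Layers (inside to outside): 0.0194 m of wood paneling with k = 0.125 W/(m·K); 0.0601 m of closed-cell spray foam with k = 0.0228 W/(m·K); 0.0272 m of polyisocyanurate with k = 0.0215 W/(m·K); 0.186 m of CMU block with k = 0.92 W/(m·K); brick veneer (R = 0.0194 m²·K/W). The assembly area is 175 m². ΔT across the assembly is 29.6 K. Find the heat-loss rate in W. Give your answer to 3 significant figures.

0.0194/0.125 = 0.1552
0.0601/0.0228 = 2.636
0.0272/0.0215 = 1.265
0.186/0.92 = 0.2022
R_total = 0.1552 + 2.636 + 1.265 + 0.2022 + 0.0194 = 4.278 m²·K/W
Q = A·ΔT/R = 175 × 29.6 / 4.278 = 1211 W

1210 W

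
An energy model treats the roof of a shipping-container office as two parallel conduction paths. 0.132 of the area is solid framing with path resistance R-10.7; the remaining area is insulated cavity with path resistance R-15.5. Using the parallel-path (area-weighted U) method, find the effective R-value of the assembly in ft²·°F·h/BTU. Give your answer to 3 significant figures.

U_eff = 0.868/15.5 + 0.132/10.7 = 0.056 + 0.01234 = 0.06834
R_eff = 1/U_eff = 14.63 ft²·°F·h/BTU

14.6 ft²·°F·h/BTU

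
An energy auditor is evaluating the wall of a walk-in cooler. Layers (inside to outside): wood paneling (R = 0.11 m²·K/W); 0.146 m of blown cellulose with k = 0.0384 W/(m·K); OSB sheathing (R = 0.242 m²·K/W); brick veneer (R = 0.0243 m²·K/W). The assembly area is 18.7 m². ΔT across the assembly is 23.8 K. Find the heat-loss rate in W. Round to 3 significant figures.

0.146/0.0384 = 3.802
R_total = 0.11 + 3.802 + 0.242 + 0.0243 = 4.178 m²·K/W
Q = A·ΔT/R = 18.7 × 23.8 / 4.178 = 106.5 W

107 W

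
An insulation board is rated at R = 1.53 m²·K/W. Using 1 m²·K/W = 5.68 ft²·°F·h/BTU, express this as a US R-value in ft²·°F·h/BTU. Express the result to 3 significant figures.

8.69 ft²·°F·h/BTU

R_US = 1.53 × 5.68 = 8.69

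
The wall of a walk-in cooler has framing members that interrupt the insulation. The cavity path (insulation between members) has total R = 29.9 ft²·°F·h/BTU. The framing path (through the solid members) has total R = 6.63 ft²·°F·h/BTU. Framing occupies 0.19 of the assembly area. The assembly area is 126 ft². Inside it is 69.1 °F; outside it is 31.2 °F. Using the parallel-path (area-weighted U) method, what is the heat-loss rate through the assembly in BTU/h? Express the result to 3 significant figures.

266 BTU/h

U_eff = 0.81/29.9 + 0.19/6.63 = 0.02709 + 0.02866 = 0.05575
R_eff = 1/U_eff = 17.94 ft²·°F·h/BTU
Q = 126 × (69.1 − 31.2) / 17.94 = 266.2 BTU/h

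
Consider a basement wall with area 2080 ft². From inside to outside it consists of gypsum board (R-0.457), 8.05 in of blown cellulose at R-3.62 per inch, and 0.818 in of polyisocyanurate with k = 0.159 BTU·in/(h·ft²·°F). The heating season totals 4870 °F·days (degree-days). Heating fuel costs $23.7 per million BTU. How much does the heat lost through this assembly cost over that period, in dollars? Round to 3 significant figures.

8.05 × 3.62 = 29.14
0.818/0.159 = 5.145
R_total = 0.457 + 29.14 + 5.145 = 34.74 ft²·°F·h/BTU
E = A × HDD × 24 / R = 2080 × 4870 × 24 / 34.74 = 6997000 BTU
Cost = 6997000/10⁶ × 23.7 = $165.8

166 dollars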